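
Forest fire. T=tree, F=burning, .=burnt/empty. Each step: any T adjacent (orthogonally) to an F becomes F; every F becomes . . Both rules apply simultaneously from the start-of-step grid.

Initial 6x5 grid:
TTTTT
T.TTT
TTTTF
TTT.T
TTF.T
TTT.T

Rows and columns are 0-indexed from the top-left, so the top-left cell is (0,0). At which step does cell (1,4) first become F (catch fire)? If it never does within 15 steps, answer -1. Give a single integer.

Step 1: cell (1,4)='F' (+6 fires, +2 burnt)
  -> target ignites at step 1
Step 2: cell (1,4)='.' (+7 fires, +6 burnt)
Step 3: cell (1,4)='.' (+6 fires, +7 burnt)
Step 4: cell (1,4)='.' (+2 fires, +6 burnt)
Step 5: cell (1,4)='.' (+2 fires, +2 burnt)
Step 6: cell (1,4)='.' (+1 fires, +2 burnt)
Step 7: cell (1,4)='.' (+0 fires, +1 burnt)
  fire out at step 7

1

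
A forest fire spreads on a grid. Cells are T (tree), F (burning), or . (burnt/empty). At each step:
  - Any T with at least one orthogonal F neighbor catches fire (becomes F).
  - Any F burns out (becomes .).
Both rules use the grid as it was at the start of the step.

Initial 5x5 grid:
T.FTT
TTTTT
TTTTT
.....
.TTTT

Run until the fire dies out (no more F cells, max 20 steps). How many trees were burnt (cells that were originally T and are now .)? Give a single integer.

Step 1: +2 fires, +1 burnt (F count now 2)
Step 2: +4 fires, +2 burnt (F count now 4)
Step 3: +4 fires, +4 burnt (F count now 4)
Step 4: +3 fires, +4 burnt (F count now 3)
Step 5: +0 fires, +3 burnt (F count now 0)
Fire out after step 5
Initially T: 17, now '.': 21
Total burnt (originally-T cells now '.'): 13

Answer: 13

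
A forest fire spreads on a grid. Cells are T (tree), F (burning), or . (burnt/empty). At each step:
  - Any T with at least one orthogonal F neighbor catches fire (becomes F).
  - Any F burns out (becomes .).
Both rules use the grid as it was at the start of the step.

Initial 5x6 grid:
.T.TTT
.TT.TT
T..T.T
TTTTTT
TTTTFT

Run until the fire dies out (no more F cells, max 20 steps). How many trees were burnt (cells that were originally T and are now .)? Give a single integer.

Answer: 19

Derivation:
Step 1: +3 fires, +1 burnt (F count now 3)
Step 2: +3 fires, +3 burnt (F count now 3)
Step 3: +4 fires, +3 burnt (F count now 4)
Step 4: +3 fires, +4 burnt (F count now 3)
Step 5: +3 fires, +3 burnt (F count now 3)
Step 6: +2 fires, +3 burnt (F count now 2)
Step 7: +1 fires, +2 burnt (F count now 1)
Step 8: +0 fires, +1 burnt (F count now 0)
Fire out after step 8
Initially T: 22, now '.': 27
Total burnt (originally-T cells now '.'): 19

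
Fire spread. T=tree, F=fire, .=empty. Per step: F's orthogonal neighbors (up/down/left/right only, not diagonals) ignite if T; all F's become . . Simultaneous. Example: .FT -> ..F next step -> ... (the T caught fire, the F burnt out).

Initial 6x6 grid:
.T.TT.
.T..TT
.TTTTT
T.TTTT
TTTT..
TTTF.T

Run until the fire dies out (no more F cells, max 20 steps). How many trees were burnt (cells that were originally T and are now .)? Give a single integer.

Answer: 23

Derivation:
Step 1: +2 fires, +1 burnt (F count now 2)
Step 2: +3 fires, +2 burnt (F count now 3)
Step 3: +5 fires, +3 burnt (F count now 5)
Step 4: +4 fires, +5 burnt (F count now 4)
Step 5: +4 fires, +4 burnt (F count now 4)
Step 6: +3 fires, +4 burnt (F count now 3)
Step 7: +2 fires, +3 burnt (F count now 2)
Step 8: +0 fires, +2 burnt (F count now 0)
Fire out after step 8
Initially T: 24, now '.': 35
Total burnt (originally-T cells now '.'): 23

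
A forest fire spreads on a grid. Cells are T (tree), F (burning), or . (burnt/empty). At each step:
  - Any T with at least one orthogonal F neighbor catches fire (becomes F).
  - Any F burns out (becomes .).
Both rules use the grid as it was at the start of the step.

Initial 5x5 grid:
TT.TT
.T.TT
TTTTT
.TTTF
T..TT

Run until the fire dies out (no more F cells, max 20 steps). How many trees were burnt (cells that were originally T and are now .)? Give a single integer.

Step 1: +3 fires, +1 burnt (F count now 3)
Step 2: +4 fires, +3 burnt (F count now 4)
Step 3: +4 fires, +4 burnt (F count now 4)
Step 4: +2 fires, +4 burnt (F count now 2)
Step 5: +2 fires, +2 burnt (F count now 2)
Step 6: +1 fires, +2 burnt (F count now 1)
Step 7: +1 fires, +1 burnt (F count now 1)
Step 8: +0 fires, +1 burnt (F count now 0)
Fire out after step 8
Initially T: 18, now '.': 24
Total burnt (originally-T cells now '.'): 17

Answer: 17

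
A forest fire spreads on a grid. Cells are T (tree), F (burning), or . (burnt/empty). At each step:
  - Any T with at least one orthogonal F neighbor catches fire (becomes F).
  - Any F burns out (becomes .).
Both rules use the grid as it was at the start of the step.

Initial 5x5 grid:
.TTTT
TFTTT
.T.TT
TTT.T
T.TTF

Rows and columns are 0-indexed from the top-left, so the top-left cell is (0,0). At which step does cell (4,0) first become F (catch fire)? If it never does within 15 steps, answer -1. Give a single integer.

Step 1: cell (4,0)='T' (+6 fires, +2 burnt)
Step 2: cell (4,0)='T' (+5 fires, +6 burnt)
Step 3: cell (4,0)='T' (+5 fires, +5 burnt)
Step 4: cell (4,0)='F' (+2 fires, +5 burnt)
  -> target ignites at step 4
Step 5: cell (4,0)='.' (+0 fires, +2 burnt)
  fire out at step 5

4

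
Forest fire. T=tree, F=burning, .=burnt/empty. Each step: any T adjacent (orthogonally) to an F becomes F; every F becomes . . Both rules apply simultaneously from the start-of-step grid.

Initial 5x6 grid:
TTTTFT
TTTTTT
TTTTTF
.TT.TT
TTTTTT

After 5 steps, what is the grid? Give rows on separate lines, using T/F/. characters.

Step 1: 6 trees catch fire, 2 burn out
  TTTF.F
  TTTTFF
  TTTTF.
  .TT.TF
  TTTTTT
Step 2: 5 trees catch fire, 6 burn out
  TTF...
  TTTF..
  TTTF..
  .TT.F.
  TTTTTF
Step 3: 4 trees catch fire, 5 burn out
  TF....
  TTF...
  TTF...
  .TT...
  TTTTF.
Step 4: 5 trees catch fire, 4 burn out
  F.....
  TF....
  TF....
  .TF...
  TTTF..
Step 5: 4 trees catch fire, 5 burn out
  ......
  F.....
  F.....
  .F....
  TTF...

......
F.....
F.....
.F....
TTF...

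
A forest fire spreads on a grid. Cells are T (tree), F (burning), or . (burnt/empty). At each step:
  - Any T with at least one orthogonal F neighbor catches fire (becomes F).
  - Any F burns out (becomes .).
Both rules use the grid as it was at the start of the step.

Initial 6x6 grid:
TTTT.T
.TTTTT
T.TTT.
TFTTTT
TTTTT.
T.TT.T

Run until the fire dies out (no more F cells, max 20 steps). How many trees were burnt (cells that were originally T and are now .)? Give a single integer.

Step 1: +3 fires, +1 burnt (F count now 3)
Step 2: +5 fires, +3 burnt (F count now 5)
Step 3: +6 fires, +5 burnt (F count now 6)
Step 4: +7 fires, +6 burnt (F count now 7)
Step 5: +3 fires, +7 burnt (F count now 3)
Step 6: +2 fires, +3 burnt (F count now 2)
Step 7: +1 fires, +2 burnt (F count now 1)
Step 8: +0 fires, +1 burnt (F count now 0)
Fire out after step 8
Initially T: 28, now '.': 35
Total burnt (originally-T cells now '.'): 27

Answer: 27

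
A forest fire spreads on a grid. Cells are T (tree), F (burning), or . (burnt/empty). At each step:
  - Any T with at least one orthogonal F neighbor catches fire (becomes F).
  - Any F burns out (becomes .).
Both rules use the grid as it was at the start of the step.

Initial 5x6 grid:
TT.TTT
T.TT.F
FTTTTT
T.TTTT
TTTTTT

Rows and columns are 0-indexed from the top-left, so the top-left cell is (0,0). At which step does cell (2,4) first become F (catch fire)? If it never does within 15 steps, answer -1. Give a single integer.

Step 1: cell (2,4)='T' (+5 fires, +2 burnt)
Step 2: cell (2,4)='F' (+6 fires, +5 burnt)
  -> target ignites at step 2
Step 3: cell (2,4)='.' (+8 fires, +6 burnt)
Step 4: cell (2,4)='.' (+4 fires, +8 burnt)
Step 5: cell (2,4)='.' (+1 fires, +4 burnt)
Step 6: cell (2,4)='.' (+0 fires, +1 burnt)
  fire out at step 6

2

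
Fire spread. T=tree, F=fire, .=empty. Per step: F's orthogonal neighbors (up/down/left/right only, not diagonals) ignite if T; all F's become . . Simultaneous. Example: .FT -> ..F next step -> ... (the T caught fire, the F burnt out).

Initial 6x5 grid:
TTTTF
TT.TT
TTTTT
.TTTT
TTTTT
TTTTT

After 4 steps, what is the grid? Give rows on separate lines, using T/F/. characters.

Step 1: 2 trees catch fire, 1 burn out
  TTTF.
  TT.TF
  TTTTT
  .TTTT
  TTTTT
  TTTTT
Step 2: 3 trees catch fire, 2 burn out
  TTF..
  TT.F.
  TTTTF
  .TTTT
  TTTTT
  TTTTT
Step 3: 3 trees catch fire, 3 burn out
  TF...
  TT...
  TTTF.
  .TTTF
  TTTTT
  TTTTT
Step 4: 5 trees catch fire, 3 burn out
  F....
  TF...
  TTF..
  .TTF.
  TTTTF
  TTTTT

F....
TF...
TTF..
.TTF.
TTTTF
TTTTT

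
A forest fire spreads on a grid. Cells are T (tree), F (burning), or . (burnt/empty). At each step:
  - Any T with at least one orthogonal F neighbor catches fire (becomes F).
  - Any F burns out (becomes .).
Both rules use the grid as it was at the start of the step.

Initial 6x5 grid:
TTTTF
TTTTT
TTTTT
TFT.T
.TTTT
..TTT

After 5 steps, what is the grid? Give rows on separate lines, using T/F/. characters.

Step 1: 6 trees catch fire, 2 burn out
  TTTF.
  TTTTF
  TFTTT
  F.F.T
  .FTTT
  ..TTT
Step 2: 7 trees catch fire, 6 burn out
  TTF..
  TFTF.
  F.FTF
  ....T
  ..FTT
  ..TTT
Step 3: 7 trees catch fire, 7 burn out
  TF...
  F.F..
  ...F.
  ....F
  ...FT
  ..FTT
Step 4: 3 trees catch fire, 7 burn out
  F....
  .....
  .....
  .....
  ....F
  ...FT
Step 5: 1 trees catch fire, 3 burn out
  .....
  .....
  .....
  .....
  .....
  ....F

.....
.....
.....
.....
.....
....F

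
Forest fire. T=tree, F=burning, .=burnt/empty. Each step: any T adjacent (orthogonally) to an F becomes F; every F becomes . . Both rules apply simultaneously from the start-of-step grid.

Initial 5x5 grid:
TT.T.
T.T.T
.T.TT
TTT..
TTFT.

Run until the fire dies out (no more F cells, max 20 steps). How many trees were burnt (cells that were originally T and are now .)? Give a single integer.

Answer: 7

Derivation:
Step 1: +3 fires, +1 burnt (F count now 3)
Step 2: +2 fires, +3 burnt (F count now 2)
Step 3: +2 fires, +2 burnt (F count now 2)
Step 4: +0 fires, +2 burnt (F count now 0)
Fire out after step 4
Initially T: 15, now '.': 17
Total burnt (originally-T cells now '.'): 7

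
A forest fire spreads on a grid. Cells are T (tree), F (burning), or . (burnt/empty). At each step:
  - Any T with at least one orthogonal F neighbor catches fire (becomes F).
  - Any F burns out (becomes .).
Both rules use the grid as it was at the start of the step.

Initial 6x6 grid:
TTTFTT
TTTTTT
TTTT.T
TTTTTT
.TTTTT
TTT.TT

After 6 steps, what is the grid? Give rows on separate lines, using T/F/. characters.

Step 1: 3 trees catch fire, 1 burn out
  TTF.FT
  TTTFTT
  TTTT.T
  TTTTTT
  .TTTTT
  TTT.TT
Step 2: 5 trees catch fire, 3 burn out
  TF...F
  TTF.FT
  TTTF.T
  TTTTTT
  .TTTTT
  TTT.TT
Step 3: 5 trees catch fire, 5 burn out
  F.....
  TF...F
  TTF..T
  TTTFTT
  .TTTTT
  TTT.TT
Step 4: 6 trees catch fire, 5 burn out
  ......
  F.....
  TF...F
  TTF.FT
  .TTFTT
  TTT.TT
Step 5: 5 trees catch fire, 6 burn out
  ......
  ......
  F.....
  TF...F
  .TF.FT
  TTT.TT
Step 6: 5 trees catch fire, 5 burn out
  ......
  ......
  ......
  F.....
  .F...F
  TTF.FT

......
......
......
F.....
.F...F
TTF.FT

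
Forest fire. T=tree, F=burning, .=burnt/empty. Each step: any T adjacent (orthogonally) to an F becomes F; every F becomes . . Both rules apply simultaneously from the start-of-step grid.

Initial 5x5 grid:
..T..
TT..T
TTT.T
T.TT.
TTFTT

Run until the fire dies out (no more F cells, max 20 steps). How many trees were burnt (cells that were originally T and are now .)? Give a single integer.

Answer: 12

Derivation:
Step 1: +3 fires, +1 burnt (F count now 3)
Step 2: +4 fires, +3 burnt (F count now 4)
Step 3: +2 fires, +4 burnt (F count now 2)
Step 4: +2 fires, +2 burnt (F count now 2)
Step 5: +1 fires, +2 burnt (F count now 1)
Step 6: +0 fires, +1 burnt (F count now 0)
Fire out after step 6
Initially T: 15, now '.': 22
Total burnt (originally-T cells now '.'): 12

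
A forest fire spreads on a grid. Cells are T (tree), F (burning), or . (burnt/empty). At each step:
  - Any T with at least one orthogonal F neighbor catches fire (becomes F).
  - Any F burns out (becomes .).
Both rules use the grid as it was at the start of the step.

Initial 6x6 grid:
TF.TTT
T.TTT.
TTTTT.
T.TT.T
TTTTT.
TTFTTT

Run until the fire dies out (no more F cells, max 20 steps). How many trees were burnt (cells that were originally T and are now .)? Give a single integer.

Step 1: +4 fires, +2 burnt (F count now 4)
Step 2: +6 fires, +4 burnt (F count now 6)
Step 3: +6 fires, +6 burnt (F count now 6)
Step 4: +4 fires, +6 burnt (F count now 4)
Step 5: +2 fires, +4 burnt (F count now 2)
Step 6: +2 fires, +2 burnt (F count now 2)
Step 7: +1 fires, +2 burnt (F count now 1)
Step 8: +1 fires, +1 burnt (F count now 1)
Step 9: +0 fires, +1 burnt (F count now 0)
Fire out after step 9
Initially T: 27, now '.': 35
Total burnt (originally-T cells now '.'): 26

Answer: 26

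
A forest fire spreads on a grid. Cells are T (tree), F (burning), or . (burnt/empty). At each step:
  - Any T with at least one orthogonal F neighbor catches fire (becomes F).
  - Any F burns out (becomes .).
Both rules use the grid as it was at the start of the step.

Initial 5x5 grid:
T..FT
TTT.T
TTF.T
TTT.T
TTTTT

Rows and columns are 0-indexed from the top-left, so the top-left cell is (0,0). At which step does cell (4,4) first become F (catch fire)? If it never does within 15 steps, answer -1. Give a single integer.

Step 1: cell (4,4)='T' (+4 fires, +2 burnt)
Step 2: cell (4,4)='T' (+5 fires, +4 burnt)
Step 3: cell (4,4)='T' (+5 fires, +5 burnt)
Step 4: cell (4,4)='F' (+4 fires, +5 burnt)
  -> target ignites at step 4
Step 5: cell (4,4)='.' (+0 fires, +4 burnt)
  fire out at step 5

4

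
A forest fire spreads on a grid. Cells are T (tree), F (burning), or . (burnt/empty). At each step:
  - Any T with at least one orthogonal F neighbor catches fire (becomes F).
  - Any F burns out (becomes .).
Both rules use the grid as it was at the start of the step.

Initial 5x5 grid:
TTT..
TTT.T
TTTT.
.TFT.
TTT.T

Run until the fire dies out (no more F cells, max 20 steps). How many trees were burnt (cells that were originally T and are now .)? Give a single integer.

Answer: 15

Derivation:
Step 1: +4 fires, +1 burnt (F count now 4)
Step 2: +4 fires, +4 burnt (F count now 4)
Step 3: +4 fires, +4 burnt (F count now 4)
Step 4: +2 fires, +4 burnt (F count now 2)
Step 5: +1 fires, +2 burnt (F count now 1)
Step 6: +0 fires, +1 burnt (F count now 0)
Fire out after step 6
Initially T: 17, now '.': 23
Total burnt (originally-T cells now '.'): 15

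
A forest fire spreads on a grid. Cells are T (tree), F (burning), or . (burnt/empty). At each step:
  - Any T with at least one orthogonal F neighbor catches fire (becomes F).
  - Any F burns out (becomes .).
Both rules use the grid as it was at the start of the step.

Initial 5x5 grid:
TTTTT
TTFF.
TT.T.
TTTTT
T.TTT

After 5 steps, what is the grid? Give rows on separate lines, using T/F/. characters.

Step 1: 4 trees catch fire, 2 burn out
  TTFFT
  TF...
  TT.F.
  TTTTT
  T.TTT
Step 2: 5 trees catch fire, 4 burn out
  TF..F
  F....
  TF...
  TTTFT
  T.TTT
Step 3: 6 trees catch fire, 5 burn out
  F....
  .....
  F....
  TFF.F
  T.TFT
Step 4: 3 trees catch fire, 6 burn out
  .....
  .....
  .....
  F....
  T.F.F
Step 5: 1 trees catch fire, 3 burn out
  .....
  .....
  .....
  .....
  F....

.....
.....
.....
.....
F....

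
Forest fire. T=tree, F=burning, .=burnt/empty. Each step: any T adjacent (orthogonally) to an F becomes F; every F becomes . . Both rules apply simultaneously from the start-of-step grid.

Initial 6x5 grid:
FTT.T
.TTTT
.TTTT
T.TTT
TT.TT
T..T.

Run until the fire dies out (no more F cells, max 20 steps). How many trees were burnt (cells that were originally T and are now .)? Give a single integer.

Step 1: +1 fires, +1 burnt (F count now 1)
Step 2: +2 fires, +1 burnt (F count now 2)
Step 3: +2 fires, +2 burnt (F count now 2)
Step 4: +2 fires, +2 burnt (F count now 2)
Step 5: +3 fires, +2 burnt (F count now 3)
Step 6: +3 fires, +3 burnt (F count now 3)
Step 7: +2 fires, +3 burnt (F count now 2)
Step 8: +2 fires, +2 burnt (F count now 2)
Step 9: +0 fires, +2 burnt (F count now 0)
Fire out after step 9
Initially T: 21, now '.': 26
Total burnt (originally-T cells now '.'): 17

Answer: 17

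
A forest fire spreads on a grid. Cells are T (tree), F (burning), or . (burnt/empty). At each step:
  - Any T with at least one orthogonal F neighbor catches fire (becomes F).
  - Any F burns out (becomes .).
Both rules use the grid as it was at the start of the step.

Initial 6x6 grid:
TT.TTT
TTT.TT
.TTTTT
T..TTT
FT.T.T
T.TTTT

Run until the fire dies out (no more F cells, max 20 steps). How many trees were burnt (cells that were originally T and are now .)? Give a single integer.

Answer: 3

Derivation:
Step 1: +3 fires, +1 burnt (F count now 3)
Step 2: +0 fires, +3 burnt (F count now 0)
Fire out after step 2
Initially T: 27, now '.': 12
Total burnt (originally-T cells now '.'): 3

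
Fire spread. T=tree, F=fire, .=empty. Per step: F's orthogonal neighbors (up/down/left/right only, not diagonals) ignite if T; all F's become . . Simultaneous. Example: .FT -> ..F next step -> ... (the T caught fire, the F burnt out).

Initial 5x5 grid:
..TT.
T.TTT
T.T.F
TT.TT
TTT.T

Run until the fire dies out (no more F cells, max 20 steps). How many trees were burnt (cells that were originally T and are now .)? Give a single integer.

Step 1: +2 fires, +1 burnt (F count now 2)
Step 2: +3 fires, +2 burnt (F count now 3)
Step 3: +2 fires, +3 burnt (F count now 2)
Step 4: +2 fires, +2 burnt (F count now 2)
Step 5: +0 fires, +2 burnt (F count now 0)
Fire out after step 5
Initially T: 16, now '.': 18
Total burnt (originally-T cells now '.'): 9

Answer: 9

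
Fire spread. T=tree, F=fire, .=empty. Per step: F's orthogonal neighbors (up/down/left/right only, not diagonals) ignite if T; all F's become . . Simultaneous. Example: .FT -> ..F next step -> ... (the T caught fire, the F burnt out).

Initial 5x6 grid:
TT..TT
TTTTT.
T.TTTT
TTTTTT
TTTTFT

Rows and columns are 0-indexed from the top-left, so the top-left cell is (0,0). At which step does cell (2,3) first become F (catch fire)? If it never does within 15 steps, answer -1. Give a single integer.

Step 1: cell (2,3)='T' (+3 fires, +1 burnt)
Step 2: cell (2,3)='T' (+4 fires, +3 burnt)
Step 3: cell (2,3)='F' (+5 fires, +4 burnt)
  -> target ignites at step 3
Step 4: cell (2,3)='.' (+5 fires, +5 burnt)
Step 5: cell (2,3)='.' (+3 fires, +5 burnt)
Step 6: cell (2,3)='.' (+2 fires, +3 burnt)
Step 7: cell (2,3)='.' (+2 fires, +2 burnt)
Step 8: cell (2,3)='.' (+1 fires, +2 burnt)
Step 9: cell (2,3)='.' (+0 fires, +1 burnt)
  fire out at step 9

3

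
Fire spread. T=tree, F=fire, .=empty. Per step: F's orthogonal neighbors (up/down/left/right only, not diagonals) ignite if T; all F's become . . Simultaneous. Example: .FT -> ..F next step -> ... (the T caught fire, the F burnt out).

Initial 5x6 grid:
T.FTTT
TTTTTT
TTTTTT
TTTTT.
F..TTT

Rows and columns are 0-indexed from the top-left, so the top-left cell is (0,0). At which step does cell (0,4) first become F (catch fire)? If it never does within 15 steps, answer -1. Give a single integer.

Step 1: cell (0,4)='T' (+3 fires, +2 burnt)
Step 2: cell (0,4)='F' (+6 fires, +3 burnt)
  -> target ignites at step 2
Step 3: cell (0,4)='.' (+6 fires, +6 burnt)
Step 4: cell (0,4)='.' (+4 fires, +6 burnt)
Step 5: cell (0,4)='.' (+3 fires, +4 burnt)
Step 6: cell (0,4)='.' (+1 fires, +3 burnt)
Step 7: cell (0,4)='.' (+1 fires, +1 burnt)
Step 8: cell (0,4)='.' (+0 fires, +1 burnt)
  fire out at step 8

2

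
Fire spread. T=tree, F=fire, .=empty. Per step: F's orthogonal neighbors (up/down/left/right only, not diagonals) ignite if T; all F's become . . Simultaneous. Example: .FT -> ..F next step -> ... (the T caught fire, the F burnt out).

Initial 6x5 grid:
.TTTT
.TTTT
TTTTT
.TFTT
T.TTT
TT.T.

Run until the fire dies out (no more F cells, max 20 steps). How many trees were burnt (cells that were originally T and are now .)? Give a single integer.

Answer: 20

Derivation:
Step 1: +4 fires, +1 burnt (F count now 4)
Step 2: +5 fires, +4 burnt (F count now 5)
Step 3: +7 fires, +5 burnt (F count now 7)
Step 4: +3 fires, +7 burnt (F count now 3)
Step 5: +1 fires, +3 burnt (F count now 1)
Step 6: +0 fires, +1 burnt (F count now 0)
Fire out after step 6
Initially T: 23, now '.': 27
Total burnt (originally-T cells now '.'): 20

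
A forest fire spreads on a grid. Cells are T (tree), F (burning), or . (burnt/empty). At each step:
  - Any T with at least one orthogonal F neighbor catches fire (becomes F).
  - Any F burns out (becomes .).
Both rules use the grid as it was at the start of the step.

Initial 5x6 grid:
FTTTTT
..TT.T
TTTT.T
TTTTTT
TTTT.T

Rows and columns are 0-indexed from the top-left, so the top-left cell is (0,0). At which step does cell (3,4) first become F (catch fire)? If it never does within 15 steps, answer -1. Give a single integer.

Step 1: cell (3,4)='T' (+1 fires, +1 burnt)
Step 2: cell (3,4)='T' (+1 fires, +1 burnt)
Step 3: cell (3,4)='T' (+2 fires, +1 burnt)
Step 4: cell (3,4)='T' (+3 fires, +2 burnt)
Step 5: cell (3,4)='T' (+4 fires, +3 burnt)
Step 6: cell (3,4)='T' (+5 fires, +4 burnt)
Step 7: cell (3,4)='F' (+5 fires, +5 burnt)
  -> target ignites at step 7
Step 8: cell (3,4)='.' (+2 fires, +5 burnt)
Step 9: cell (3,4)='.' (+1 fires, +2 burnt)
Step 10: cell (3,4)='.' (+0 fires, +1 burnt)
  fire out at step 10

7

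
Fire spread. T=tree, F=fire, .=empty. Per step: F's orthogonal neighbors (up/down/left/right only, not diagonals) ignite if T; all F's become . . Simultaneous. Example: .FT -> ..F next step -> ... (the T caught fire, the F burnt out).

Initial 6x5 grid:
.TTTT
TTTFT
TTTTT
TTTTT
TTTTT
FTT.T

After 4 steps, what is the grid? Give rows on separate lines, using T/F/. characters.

Step 1: 6 trees catch fire, 2 burn out
  .TTFT
  TTF.F
  TTTFT
  TTTTT
  FTTTT
  .FT.T
Step 2: 9 trees catch fire, 6 burn out
  .TF.F
  TF...
  TTF.F
  FTTFT
  .FTTT
  ..F.T
Step 3: 9 trees catch fire, 9 burn out
  .F...
  F....
  FF...
  .FF.F
  ..FFT
  ....T
Step 4: 1 trees catch fire, 9 burn out
  .....
  .....
  .....
  .....
  ....F
  ....T

.....
.....
.....
.....
....F
....T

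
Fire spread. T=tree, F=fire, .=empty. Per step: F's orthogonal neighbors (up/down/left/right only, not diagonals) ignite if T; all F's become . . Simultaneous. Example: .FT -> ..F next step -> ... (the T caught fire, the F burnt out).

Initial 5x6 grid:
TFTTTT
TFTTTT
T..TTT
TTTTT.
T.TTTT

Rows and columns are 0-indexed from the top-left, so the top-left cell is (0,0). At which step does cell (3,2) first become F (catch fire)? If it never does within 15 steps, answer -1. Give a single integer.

Step 1: cell (3,2)='T' (+4 fires, +2 burnt)
Step 2: cell (3,2)='T' (+3 fires, +4 burnt)
Step 3: cell (3,2)='T' (+4 fires, +3 burnt)
Step 4: cell (3,2)='T' (+6 fires, +4 burnt)
Step 5: cell (3,2)='F' (+4 fires, +6 burnt)
  -> target ignites at step 5
Step 6: cell (3,2)='.' (+2 fires, +4 burnt)
Step 7: cell (3,2)='.' (+1 fires, +2 burnt)
Step 8: cell (3,2)='.' (+0 fires, +1 burnt)
  fire out at step 8

5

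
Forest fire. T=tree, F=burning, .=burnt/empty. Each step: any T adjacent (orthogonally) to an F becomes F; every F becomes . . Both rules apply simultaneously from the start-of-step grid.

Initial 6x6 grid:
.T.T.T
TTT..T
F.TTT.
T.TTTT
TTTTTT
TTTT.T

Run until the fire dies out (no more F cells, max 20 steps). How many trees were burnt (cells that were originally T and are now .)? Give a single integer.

Step 1: +2 fires, +1 burnt (F count now 2)
Step 2: +2 fires, +2 burnt (F count now 2)
Step 3: +4 fires, +2 burnt (F count now 4)
Step 4: +3 fires, +4 burnt (F count now 3)
Step 5: +4 fires, +3 burnt (F count now 4)
Step 6: +4 fires, +4 burnt (F count now 4)
Step 7: +2 fires, +4 burnt (F count now 2)
Step 8: +2 fires, +2 burnt (F count now 2)
Step 9: +0 fires, +2 burnt (F count now 0)
Fire out after step 9
Initially T: 26, now '.': 33
Total burnt (originally-T cells now '.'): 23

Answer: 23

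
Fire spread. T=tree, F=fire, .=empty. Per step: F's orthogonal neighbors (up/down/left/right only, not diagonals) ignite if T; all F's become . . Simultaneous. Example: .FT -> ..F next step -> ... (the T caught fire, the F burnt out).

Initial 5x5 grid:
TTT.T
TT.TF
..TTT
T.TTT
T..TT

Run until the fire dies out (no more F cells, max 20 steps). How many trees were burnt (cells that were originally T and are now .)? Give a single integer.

Step 1: +3 fires, +1 burnt (F count now 3)
Step 2: +2 fires, +3 burnt (F count now 2)
Step 3: +3 fires, +2 burnt (F count now 3)
Step 4: +2 fires, +3 burnt (F count now 2)
Step 5: +0 fires, +2 burnt (F count now 0)
Fire out after step 5
Initially T: 17, now '.': 18
Total burnt (originally-T cells now '.'): 10

Answer: 10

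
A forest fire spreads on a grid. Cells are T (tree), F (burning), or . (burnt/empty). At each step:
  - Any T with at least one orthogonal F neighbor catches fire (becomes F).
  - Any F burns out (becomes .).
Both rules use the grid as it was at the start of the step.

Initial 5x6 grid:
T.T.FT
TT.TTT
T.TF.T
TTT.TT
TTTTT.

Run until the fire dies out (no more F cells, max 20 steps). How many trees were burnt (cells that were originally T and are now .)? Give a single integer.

Step 1: +4 fires, +2 burnt (F count now 4)
Step 2: +2 fires, +4 burnt (F count now 2)
Step 3: +3 fires, +2 burnt (F count now 3)
Step 4: +4 fires, +3 burnt (F count now 4)
Step 5: +4 fires, +4 burnt (F count now 4)
Step 6: +1 fires, +4 burnt (F count now 1)
Step 7: +2 fires, +1 burnt (F count now 2)
Step 8: +0 fires, +2 burnt (F count now 0)
Fire out after step 8
Initially T: 21, now '.': 29
Total burnt (originally-T cells now '.'): 20

Answer: 20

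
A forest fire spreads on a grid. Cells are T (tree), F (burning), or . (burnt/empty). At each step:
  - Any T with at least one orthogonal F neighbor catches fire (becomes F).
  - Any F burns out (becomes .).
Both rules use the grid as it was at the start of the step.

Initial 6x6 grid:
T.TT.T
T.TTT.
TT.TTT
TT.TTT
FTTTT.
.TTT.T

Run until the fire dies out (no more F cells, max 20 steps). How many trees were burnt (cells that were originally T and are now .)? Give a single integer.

Step 1: +2 fires, +1 burnt (F count now 2)
Step 2: +4 fires, +2 burnt (F count now 4)
Step 3: +4 fires, +4 burnt (F count now 4)
Step 4: +4 fires, +4 burnt (F count now 4)
Step 5: +2 fires, +4 burnt (F count now 2)
Step 6: +3 fires, +2 burnt (F count now 3)
Step 7: +4 fires, +3 burnt (F count now 4)
Step 8: +1 fires, +4 burnt (F count now 1)
Step 9: +0 fires, +1 burnt (F count now 0)
Fire out after step 9
Initially T: 26, now '.': 34
Total burnt (originally-T cells now '.'): 24

Answer: 24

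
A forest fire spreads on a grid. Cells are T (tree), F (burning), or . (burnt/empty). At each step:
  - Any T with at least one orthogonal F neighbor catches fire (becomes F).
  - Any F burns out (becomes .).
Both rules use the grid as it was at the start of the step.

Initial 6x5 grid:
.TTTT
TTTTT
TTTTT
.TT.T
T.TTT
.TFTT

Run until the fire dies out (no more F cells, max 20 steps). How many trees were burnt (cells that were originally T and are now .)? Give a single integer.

Step 1: +3 fires, +1 burnt (F count now 3)
Step 2: +3 fires, +3 burnt (F count now 3)
Step 3: +3 fires, +3 burnt (F count now 3)
Step 4: +4 fires, +3 burnt (F count now 4)
Step 5: +5 fires, +4 burnt (F count now 5)
Step 6: +4 fires, +5 burnt (F count now 4)
Step 7: +1 fires, +4 burnt (F count now 1)
Step 8: +0 fires, +1 burnt (F count now 0)
Fire out after step 8
Initially T: 24, now '.': 29
Total burnt (originally-T cells now '.'): 23

Answer: 23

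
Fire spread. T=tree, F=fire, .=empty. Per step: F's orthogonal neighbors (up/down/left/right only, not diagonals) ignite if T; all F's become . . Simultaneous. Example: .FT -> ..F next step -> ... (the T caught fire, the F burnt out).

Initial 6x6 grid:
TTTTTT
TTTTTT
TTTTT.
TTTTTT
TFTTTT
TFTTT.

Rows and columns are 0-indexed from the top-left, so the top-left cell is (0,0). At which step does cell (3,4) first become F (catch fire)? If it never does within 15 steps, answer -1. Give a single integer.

Step 1: cell (3,4)='T' (+5 fires, +2 burnt)
Step 2: cell (3,4)='T' (+5 fires, +5 burnt)
Step 3: cell (3,4)='T' (+6 fires, +5 burnt)
Step 4: cell (3,4)='F' (+6 fires, +6 burnt)
  -> target ignites at step 4
Step 5: cell (3,4)='.' (+5 fires, +6 burnt)
Step 6: cell (3,4)='.' (+2 fires, +5 burnt)
Step 7: cell (3,4)='.' (+2 fires, +2 burnt)
Step 8: cell (3,4)='.' (+1 fires, +2 burnt)
Step 9: cell (3,4)='.' (+0 fires, +1 burnt)
  fire out at step 9

4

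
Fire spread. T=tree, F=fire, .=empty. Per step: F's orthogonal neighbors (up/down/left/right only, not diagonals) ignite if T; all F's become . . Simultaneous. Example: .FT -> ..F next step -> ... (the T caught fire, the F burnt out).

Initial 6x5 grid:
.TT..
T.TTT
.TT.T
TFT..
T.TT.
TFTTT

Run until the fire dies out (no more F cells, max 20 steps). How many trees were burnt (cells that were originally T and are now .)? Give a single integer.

Answer: 17

Derivation:
Step 1: +5 fires, +2 burnt (F count now 5)
Step 2: +4 fires, +5 burnt (F count now 4)
Step 3: +3 fires, +4 burnt (F count now 3)
Step 4: +2 fires, +3 burnt (F count now 2)
Step 5: +2 fires, +2 burnt (F count now 2)
Step 6: +1 fires, +2 burnt (F count now 1)
Step 7: +0 fires, +1 burnt (F count now 0)
Fire out after step 7
Initially T: 18, now '.': 29
Total burnt (originally-T cells now '.'): 17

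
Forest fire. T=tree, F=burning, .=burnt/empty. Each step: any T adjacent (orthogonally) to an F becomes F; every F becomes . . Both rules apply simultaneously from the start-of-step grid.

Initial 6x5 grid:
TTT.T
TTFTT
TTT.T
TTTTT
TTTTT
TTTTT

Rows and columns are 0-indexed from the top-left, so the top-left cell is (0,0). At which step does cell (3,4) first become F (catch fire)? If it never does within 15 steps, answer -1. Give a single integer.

Step 1: cell (3,4)='T' (+4 fires, +1 burnt)
Step 2: cell (3,4)='T' (+5 fires, +4 burnt)
Step 3: cell (3,4)='T' (+7 fires, +5 burnt)
Step 4: cell (3,4)='F' (+5 fires, +7 burnt)
  -> target ignites at step 4
Step 5: cell (3,4)='.' (+4 fires, +5 burnt)
Step 6: cell (3,4)='.' (+2 fires, +4 burnt)
Step 7: cell (3,4)='.' (+0 fires, +2 burnt)
  fire out at step 7

4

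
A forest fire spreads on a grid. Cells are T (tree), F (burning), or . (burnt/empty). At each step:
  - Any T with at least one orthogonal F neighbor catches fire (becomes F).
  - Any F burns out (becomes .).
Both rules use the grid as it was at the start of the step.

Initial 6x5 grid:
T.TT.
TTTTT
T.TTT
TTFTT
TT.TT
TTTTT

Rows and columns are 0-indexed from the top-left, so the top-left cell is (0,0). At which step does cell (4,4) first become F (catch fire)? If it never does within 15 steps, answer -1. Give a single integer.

Step 1: cell (4,4)='T' (+3 fires, +1 burnt)
Step 2: cell (4,4)='T' (+6 fires, +3 burnt)
Step 3: cell (4,4)='F' (+9 fires, +6 burnt)
  -> target ignites at step 3
Step 4: cell (4,4)='.' (+6 fires, +9 burnt)
Step 5: cell (4,4)='.' (+1 fires, +6 burnt)
Step 6: cell (4,4)='.' (+0 fires, +1 burnt)
  fire out at step 6

3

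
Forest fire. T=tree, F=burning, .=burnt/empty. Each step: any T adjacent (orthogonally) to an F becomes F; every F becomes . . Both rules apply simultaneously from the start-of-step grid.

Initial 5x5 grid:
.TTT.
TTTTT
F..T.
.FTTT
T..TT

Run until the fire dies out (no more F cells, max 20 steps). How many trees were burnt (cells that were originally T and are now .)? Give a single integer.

Answer: 14

Derivation:
Step 1: +2 fires, +2 burnt (F count now 2)
Step 2: +2 fires, +2 burnt (F count now 2)
Step 3: +5 fires, +2 burnt (F count now 5)
Step 4: +3 fires, +5 burnt (F count now 3)
Step 5: +2 fires, +3 burnt (F count now 2)
Step 6: +0 fires, +2 burnt (F count now 0)
Fire out after step 6
Initially T: 15, now '.': 24
Total burnt (originally-T cells now '.'): 14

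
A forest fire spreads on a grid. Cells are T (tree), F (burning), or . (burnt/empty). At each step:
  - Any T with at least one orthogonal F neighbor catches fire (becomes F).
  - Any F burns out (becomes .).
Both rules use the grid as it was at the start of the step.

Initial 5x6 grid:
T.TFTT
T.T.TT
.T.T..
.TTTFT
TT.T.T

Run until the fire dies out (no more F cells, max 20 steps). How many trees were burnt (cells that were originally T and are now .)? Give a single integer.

Answer: 16

Derivation:
Step 1: +4 fires, +2 burnt (F count now 4)
Step 2: +7 fires, +4 burnt (F count now 7)
Step 3: +2 fires, +7 burnt (F count now 2)
Step 4: +2 fires, +2 burnt (F count now 2)
Step 5: +1 fires, +2 burnt (F count now 1)
Step 6: +0 fires, +1 burnt (F count now 0)
Fire out after step 6
Initially T: 18, now '.': 28
Total burnt (originally-T cells now '.'): 16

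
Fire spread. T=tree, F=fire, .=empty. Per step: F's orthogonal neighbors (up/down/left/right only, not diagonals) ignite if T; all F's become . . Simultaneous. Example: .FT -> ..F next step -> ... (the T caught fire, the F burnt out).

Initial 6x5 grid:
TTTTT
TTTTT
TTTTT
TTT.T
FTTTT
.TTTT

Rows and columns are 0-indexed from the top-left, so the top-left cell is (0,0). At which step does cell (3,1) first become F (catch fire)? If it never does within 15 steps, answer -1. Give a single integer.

Step 1: cell (3,1)='T' (+2 fires, +1 burnt)
Step 2: cell (3,1)='F' (+4 fires, +2 burnt)
  -> target ignites at step 2
Step 3: cell (3,1)='.' (+5 fires, +4 burnt)
Step 4: cell (3,1)='.' (+5 fires, +5 burnt)
Step 5: cell (3,1)='.' (+5 fires, +5 burnt)
Step 6: cell (3,1)='.' (+3 fires, +5 burnt)
Step 7: cell (3,1)='.' (+2 fires, +3 burnt)
Step 8: cell (3,1)='.' (+1 fires, +2 burnt)
Step 9: cell (3,1)='.' (+0 fires, +1 burnt)
  fire out at step 9

2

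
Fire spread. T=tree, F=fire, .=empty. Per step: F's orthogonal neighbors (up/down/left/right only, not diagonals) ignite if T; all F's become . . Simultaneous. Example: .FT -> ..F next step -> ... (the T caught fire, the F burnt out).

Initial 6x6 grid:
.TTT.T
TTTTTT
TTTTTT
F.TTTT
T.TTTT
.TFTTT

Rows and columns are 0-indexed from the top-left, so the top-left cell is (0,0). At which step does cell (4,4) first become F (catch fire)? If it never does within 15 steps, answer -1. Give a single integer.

Step 1: cell (4,4)='T' (+5 fires, +2 burnt)
Step 2: cell (4,4)='T' (+5 fires, +5 burnt)
Step 3: cell (4,4)='F' (+5 fires, +5 burnt)
  -> target ignites at step 3
Step 4: cell (4,4)='.' (+5 fires, +5 burnt)
Step 5: cell (4,4)='.' (+4 fires, +5 burnt)
Step 6: cell (4,4)='.' (+3 fires, +4 burnt)
Step 7: cell (4,4)='.' (+1 fires, +3 burnt)
Step 8: cell (4,4)='.' (+1 fires, +1 burnt)
Step 9: cell (4,4)='.' (+0 fires, +1 burnt)
  fire out at step 9

3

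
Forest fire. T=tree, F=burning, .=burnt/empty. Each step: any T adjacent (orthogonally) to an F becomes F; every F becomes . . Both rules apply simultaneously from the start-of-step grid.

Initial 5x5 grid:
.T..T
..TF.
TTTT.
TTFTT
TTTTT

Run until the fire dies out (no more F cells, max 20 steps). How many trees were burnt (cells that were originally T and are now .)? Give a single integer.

Step 1: +6 fires, +2 burnt (F count now 6)
Step 2: +5 fires, +6 burnt (F count now 5)
Step 3: +3 fires, +5 burnt (F count now 3)
Step 4: +0 fires, +3 burnt (F count now 0)
Fire out after step 4
Initially T: 16, now '.': 23
Total burnt (originally-T cells now '.'): 14

Answer: 14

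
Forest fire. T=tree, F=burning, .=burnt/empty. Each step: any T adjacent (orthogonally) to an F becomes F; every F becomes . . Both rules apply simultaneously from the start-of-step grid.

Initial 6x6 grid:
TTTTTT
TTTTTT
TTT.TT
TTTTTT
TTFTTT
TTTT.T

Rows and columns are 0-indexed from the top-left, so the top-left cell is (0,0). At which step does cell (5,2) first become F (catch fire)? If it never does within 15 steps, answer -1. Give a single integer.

Step 1: cell (5,2)='F' (+4 fires, +1 burnt)
  -> target ignites at step 1
Step 2: cell (5,2)='.' (+7 fires, +4 burnt)
Step 3: cell (5,2)='.' (+6 fires, +7 burnt)
Step 4: cell (5,2)='.' (+7 fires, +6 burnt)
Step 5: cell (5,2)='.' (+5 fires, +7 burnt)
Step 6: cell (5,2)='.' (+3 fires, +5 burnt)
Step 7: cell (5,2)='.' (+1 fires, +3 burnt)
Step 8: cell (5,2)='.' (+0 fires, +1 burnt)
  fire out at step 8

1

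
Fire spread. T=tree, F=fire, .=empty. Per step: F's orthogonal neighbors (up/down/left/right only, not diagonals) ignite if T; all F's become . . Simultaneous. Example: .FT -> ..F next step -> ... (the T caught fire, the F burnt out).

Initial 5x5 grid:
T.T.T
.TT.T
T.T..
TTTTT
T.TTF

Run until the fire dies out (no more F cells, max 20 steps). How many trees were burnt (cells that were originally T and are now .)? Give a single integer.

Answer: 13

Derivation:
Step 1: +2 fires, +1 burnt (F count now 2)
Step 2: +2 fires, +2 burnt (F count now 2)
Step 3: +1 fires, +2 burnt (F count now 1)
Step 4: +2 fires, +1 burnt (F count now 2)
Step 5: +2 fires, +2 burnt (F count now 2)
Step 6: +4 fires, +2 burnt (F count now 4)
Step 7: +0 fires, +4 burnt (F count now 0)
Fire out after step 7
Initially T: 16, now '.': 22
Total burnt (originally-T cells now '.'): 13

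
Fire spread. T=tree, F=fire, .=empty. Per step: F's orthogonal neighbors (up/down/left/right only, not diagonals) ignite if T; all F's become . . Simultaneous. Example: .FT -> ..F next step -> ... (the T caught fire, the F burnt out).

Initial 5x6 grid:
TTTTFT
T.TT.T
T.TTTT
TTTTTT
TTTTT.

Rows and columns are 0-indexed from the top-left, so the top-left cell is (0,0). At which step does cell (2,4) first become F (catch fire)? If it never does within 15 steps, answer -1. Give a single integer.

Step 1: cell (2,4)='T' (+2 fires, +1 burnt)
Step 2: cell (2,4)='T' (+3 fires, +2 burnt)
Step 3: cell (2,4)='T' (+4 fires, +3 burnt)
Step 4: cell (2,4)='F' (+5 fires, +4 burnt)
  -> target ignites at step 4
Step 5: cell (2,4)='.' (+4 fires, +5 burnt)
Step 6: cell (2,4)='.' (+4 fires, +4 burnt)
Step 7: cell (2,4)='.' (+2 fires, +4 burnt)
Step 8: cell (2,4)='.' (+1 fires, +2 burnt)
Step 9: cell (2,4)='.' (+0 fires, +1 burnt)
  fire out at step 9

4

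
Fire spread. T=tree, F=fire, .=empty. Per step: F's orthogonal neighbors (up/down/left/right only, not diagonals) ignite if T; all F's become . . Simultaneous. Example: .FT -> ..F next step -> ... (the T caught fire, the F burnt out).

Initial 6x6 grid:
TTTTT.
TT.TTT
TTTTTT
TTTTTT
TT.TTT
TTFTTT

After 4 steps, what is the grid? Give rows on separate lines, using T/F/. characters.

Step 1: 2 trees catch fire, 1 burn out
  TTTTT.
  TT.TTT
  TTTTTT
  TTTTTT
  TT.TTT
  TF.FTT
Step 2: 4 trees catch fire, 2 burn out
  TTTTT.
  TT.TTT
  TTTTTT
  TTTTTT
  TF.FTT
  F...FT
Step 3: 5 trees catch fire, 4 burn out
  TTTTT.
  TT.TTT
  TTTTTT
  TFTFTT
  F...FT
  .....F
Step 4: 6 trees catch fire, 5 burn out
  TTTTT.
  TT.TTT
  TFTFTT
  F.F.FT
  .....F
  ......

TTTTT.
TT.TTT
TFTFTT
F.F.FT
.....F
......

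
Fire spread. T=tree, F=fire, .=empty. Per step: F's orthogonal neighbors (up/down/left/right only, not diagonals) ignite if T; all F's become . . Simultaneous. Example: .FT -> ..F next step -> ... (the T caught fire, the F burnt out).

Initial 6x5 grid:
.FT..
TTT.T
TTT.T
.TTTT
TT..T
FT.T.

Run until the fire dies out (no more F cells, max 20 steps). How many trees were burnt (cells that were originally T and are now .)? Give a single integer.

Step 1: +4 fires, +2 burnt (F count now 4)
Step 2: +4 fires, +4 burnt (F count now 4)
Step 3: +3 fires, +4 burnt (F count now 3)
Step 4: +1 fires, +3 burnt (F count now 1)
Step 5: +1 fires, +1 burnt (F count now 1)
Step 6: +1 fires, +1 burnt (F count now 1)
Step 7: +2 fires, +1 burnt (F count now 2)
Step 8: +1 fires, +2 burnt (F count now 1)
Step 9: +0 fires, +1 burnt (F count now 0)
Fire out after step 9
Initially T: 18, now '.': 29
Total burnt (originally-T cells now '.'): 17

Answer: 17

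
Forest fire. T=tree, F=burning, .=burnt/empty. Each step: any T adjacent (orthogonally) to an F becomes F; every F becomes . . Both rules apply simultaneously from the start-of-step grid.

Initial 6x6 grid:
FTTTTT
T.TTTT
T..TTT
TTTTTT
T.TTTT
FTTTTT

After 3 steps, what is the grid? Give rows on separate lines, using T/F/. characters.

Step 1: 4 trees catch fire, 2 burn out
  .FTTTT
  F.TTTT
  T..TTT
  TTTTTT
  F.TTTT
  .FTTTT
Step 2: 4 trees catch fire, 4 burn out
  ..FTTT
  ..TTTT
  F..TTT
  FTTTTT
  ..TTTT
  ..FTTT
Step 3: 5 trees catch fire, 4 burn out
  ...FTT
  ..FTTT
  ...TTT
  .FTTTT
  ..FTTT
  ...FTT

...FTT
..FTTT
...TTT
.FTTTT
..FTTT
...FTT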